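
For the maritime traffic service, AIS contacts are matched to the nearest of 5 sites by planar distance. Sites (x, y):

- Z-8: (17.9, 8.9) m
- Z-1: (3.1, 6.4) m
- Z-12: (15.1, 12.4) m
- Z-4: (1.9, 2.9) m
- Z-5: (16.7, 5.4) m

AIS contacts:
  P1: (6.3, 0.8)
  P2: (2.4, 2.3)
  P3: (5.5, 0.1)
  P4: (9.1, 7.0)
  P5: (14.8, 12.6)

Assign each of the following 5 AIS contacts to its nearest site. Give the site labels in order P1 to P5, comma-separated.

P1 → Z-4 (d²=23.77)
P2 → Z-4 (d²=0.61)
P3 → Z-4 (d²=20.80)
P4 → Z-1 (d²=36.36)
P5 → Z-12 (d²=0.13)

Z-4, Z-4, Z-4, Z-1, Z-12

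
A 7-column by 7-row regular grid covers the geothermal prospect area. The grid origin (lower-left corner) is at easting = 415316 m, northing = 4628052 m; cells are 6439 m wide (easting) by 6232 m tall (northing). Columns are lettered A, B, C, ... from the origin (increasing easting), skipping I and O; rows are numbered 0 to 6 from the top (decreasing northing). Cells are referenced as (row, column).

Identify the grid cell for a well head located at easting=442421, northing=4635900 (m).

Column index: ⌊(442421 − 415316) / 6439⌋ = ⌊4.210⌋ = 4 → column E
Row offset from origin: ⌊(4635900 − 4628052) / 6232⌋ = ⌊1.259⌋ = 1 → row 5 (counted from top)

(5, E)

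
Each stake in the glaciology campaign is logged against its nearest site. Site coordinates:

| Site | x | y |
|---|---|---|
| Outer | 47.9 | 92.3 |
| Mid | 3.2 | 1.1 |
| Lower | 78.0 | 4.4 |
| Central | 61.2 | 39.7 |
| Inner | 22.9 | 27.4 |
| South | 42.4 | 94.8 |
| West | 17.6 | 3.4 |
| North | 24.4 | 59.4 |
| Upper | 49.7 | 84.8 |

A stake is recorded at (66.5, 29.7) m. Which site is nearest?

Squared distances to each site:
Outer: 4264.720; Mid: 4824.850; Lower: 772.340; Central: 128.090; Inner: 1906.250; South: 4818.820; West: 3082.900; North: 2654.500; Upper: 3318.250.
Minimum at Central.

Central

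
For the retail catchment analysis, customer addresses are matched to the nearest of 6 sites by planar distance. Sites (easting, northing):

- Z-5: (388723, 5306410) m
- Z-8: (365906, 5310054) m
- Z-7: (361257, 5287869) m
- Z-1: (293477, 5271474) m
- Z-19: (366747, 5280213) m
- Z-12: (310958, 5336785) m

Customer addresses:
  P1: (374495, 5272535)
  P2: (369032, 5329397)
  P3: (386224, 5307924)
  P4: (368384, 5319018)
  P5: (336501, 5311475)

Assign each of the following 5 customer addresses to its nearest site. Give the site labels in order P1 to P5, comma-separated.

P1 → Z-19 (d²=118983188.00)
P2 → Z-8 (d²=383923525.00)
P3 → Z-5 (d²=8537197.00)
P4 → Z-8 (d²=86493780.00)
P5 → Z-8 (d²=866673266.00)

Z-19, Z-8, Z-5, Z-8, Z-8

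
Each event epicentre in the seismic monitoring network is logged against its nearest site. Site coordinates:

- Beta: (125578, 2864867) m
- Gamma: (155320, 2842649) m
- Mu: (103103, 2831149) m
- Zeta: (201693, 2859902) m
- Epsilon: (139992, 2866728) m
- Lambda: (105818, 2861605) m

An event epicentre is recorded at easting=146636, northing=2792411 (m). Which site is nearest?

Squared distances to each site:
Beta: 5693311300.000; Gamma: 2599268500.000; Mu: 3395754733.000; Zeta: 7586308330.000; Epsilon: 5567159225.000; Lambda: 6453918760.000.
Minimum at Gamma.

Gamma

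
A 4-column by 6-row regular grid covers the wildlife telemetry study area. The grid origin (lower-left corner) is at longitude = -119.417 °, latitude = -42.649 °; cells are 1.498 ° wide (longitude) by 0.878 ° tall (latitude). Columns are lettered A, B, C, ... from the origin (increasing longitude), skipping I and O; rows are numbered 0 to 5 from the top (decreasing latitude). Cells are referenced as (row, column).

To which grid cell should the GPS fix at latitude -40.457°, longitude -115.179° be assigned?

Column index: ⌊(-115.179 − -119.417) / 1.498⌋ = ⌊2.829⌋ = 2 → column C
Row offset from origin: ⌊(-40.457 − -42.649) / 0.878⌋ = ⌊2.497⌋ = 2 → row 3 (counted from top)

(3, C)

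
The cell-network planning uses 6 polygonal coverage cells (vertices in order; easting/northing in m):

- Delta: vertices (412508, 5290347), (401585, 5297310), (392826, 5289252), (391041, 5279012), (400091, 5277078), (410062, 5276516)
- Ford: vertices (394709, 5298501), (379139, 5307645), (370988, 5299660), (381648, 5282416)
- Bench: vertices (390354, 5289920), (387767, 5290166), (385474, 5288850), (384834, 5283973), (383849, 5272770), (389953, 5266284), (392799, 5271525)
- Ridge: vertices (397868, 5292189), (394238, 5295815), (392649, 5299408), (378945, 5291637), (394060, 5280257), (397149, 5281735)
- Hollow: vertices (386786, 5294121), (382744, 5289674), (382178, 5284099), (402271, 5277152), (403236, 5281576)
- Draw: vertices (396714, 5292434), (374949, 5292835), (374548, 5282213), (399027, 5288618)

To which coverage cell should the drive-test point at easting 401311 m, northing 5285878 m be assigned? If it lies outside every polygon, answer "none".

Delta

Cast a ray rightward from (401311, 5285878). For each polygon, the edges (by vertex number in listed order) whose endpoints lie on opposite sides of northing = 5285878, where each meets that height, and whether that is right or left of the point:
Delta: 3–4 at easting≈392237.9 (left), 6–1 at easting≈411717.7 (right) → 1 crossing.
Ford: 3–4 at easting≈379507.8 (left), 4–1 at easting≈384459.1 (left) → 0 crossings.
Bench: 3–4 at easting≈385084.0 (left), 7–1 at easting≈390891.2 (left) → 0 crossings.
Ridge: 4–5 at easting≈386594.1 (left), 6–1 at easting≈397433.9 (left) → 0 crossings.
Hollow: 2–3 at easting≈382358.6 (left), 5–1 at easting≈397594.9 (left) → 0 crossings.
Draw: 2–3 at easting≈374686.4 (left), 3–4 at easting≈388555.1 (left) → 0 crossings.
Only Delta has an odd count, so the point is inside Delta.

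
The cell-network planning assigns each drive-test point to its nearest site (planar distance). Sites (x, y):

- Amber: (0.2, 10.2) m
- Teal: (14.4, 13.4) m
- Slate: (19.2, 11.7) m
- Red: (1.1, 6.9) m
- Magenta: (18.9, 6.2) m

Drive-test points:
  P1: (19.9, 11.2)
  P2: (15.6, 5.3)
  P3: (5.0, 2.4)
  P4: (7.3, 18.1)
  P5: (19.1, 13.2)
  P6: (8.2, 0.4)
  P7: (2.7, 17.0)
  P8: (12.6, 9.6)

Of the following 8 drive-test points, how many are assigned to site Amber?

P1 → Slate
P2 → Magenta
P3 → Red
P4 → Teal
P5 → Slate
P6 → Red
P7 → Amber
P8 → Teal
1 of the 8 goes to Amber.

1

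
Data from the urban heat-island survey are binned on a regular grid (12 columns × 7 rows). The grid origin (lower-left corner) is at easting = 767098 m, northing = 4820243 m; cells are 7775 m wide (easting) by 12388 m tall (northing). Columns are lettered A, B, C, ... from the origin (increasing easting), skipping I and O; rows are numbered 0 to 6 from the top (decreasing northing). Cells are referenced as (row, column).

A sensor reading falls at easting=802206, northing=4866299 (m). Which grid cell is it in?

(3, E)

Column index: ⌊(802206 − 767098) / 7775⌋ = ⌊4.515⌋ = 4 → column E
Row offset from origin: ⌊(4866299 − 4820243) / 12388⌋ = ⌊3.718⌋ = 3 → row 3 (counted from top)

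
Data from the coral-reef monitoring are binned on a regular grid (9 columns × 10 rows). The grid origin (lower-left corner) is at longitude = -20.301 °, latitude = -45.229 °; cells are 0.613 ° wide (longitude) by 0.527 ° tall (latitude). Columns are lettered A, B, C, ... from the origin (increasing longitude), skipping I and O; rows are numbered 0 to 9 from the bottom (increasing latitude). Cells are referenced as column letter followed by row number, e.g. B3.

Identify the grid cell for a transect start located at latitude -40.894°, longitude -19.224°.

B8

Column index: ⌊(-19.224 − -20.301) / 0.613⌋ = ⌊1.757⌋ = 1 → column B
Row offset from origin: ⌊(-40.894 − -45.229) / 0.527⌋ = ⌊8.226⌋ = 8 → row 8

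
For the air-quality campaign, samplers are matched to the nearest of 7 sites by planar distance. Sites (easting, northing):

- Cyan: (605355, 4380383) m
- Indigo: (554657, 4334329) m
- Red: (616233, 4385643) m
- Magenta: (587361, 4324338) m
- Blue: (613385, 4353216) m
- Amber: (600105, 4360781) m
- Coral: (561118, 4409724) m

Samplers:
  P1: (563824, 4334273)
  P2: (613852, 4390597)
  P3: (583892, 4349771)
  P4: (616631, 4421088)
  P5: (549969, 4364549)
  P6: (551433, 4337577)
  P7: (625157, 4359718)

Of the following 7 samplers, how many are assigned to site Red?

2

P1 → Indigo
P2 → Red
P3 → Amber
P4 → Red
P5 → Indigo
P6 → Indigo
P7 → Blue
2 of the 7 go to Red.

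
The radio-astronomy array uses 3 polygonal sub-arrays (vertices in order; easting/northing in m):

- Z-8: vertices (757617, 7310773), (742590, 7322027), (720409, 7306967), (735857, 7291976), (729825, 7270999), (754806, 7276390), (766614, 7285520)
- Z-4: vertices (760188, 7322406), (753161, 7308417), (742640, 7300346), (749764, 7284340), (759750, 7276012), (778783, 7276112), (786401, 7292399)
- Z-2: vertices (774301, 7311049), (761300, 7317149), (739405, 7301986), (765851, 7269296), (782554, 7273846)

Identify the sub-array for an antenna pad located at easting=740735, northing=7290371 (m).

Z-8

Cast a ray rightward from (740735, 7290371). For each polygon, the edges (by vertex number in listed order) whose endpoints lie on opposite sides of northing = 7290371, where each meets that height, and whether that is right or left of the point:
Z-8: 4–5 at easting≈735395.5 (left), 7–1 at easting≈764885.7 (right) → 1 crossing.
Z-4: 3–4 at easting≈747079.7 (right), 6–7 at easting≈785452.4 (right) → 2 crossings.
Z-2: 3–4 at easting≈748801.5 (right), 5–1 at easting≈778888.1 (right) → 2 crossings.
Only Z-8 has an odd count, so the point is inside Z-8.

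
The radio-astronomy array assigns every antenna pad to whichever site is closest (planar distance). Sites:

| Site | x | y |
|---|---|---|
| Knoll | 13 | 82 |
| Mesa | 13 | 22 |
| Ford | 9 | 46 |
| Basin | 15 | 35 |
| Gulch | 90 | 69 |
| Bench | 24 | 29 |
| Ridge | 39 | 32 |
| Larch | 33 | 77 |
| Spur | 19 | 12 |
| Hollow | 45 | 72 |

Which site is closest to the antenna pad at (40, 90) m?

Squared distances to each site:
Knoll: 793.000; Mesa: 5353.000; Ford: 2897.000; Basin: 3650.000; Gulch: 2941.000; Bench: 3977.000; Ridge: 3365.000; Larch: 218.000; Spur: 6525.000; Hollow: 349.000.
Minimum at Larch.

Larch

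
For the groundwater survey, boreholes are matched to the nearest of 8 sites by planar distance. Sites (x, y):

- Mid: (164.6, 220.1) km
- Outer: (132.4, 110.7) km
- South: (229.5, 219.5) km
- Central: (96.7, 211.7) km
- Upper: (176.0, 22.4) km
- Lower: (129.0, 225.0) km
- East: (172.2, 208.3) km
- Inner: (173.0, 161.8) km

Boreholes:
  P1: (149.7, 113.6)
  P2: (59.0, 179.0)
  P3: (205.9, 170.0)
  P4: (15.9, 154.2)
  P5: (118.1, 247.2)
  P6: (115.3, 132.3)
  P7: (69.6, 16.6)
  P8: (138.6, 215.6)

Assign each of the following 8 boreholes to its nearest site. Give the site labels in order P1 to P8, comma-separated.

Outer, Central, Inner, Central, Lower, Outer, Upper, Lower

P1 → Outer (d²=307.70)
P2 → Central (d²=2490.58)
P3 → Inner (d²=1149.65)
P4 → Central (d²=9834.89)
P5 → Lower (d²=611.65)
P6 → Outer (d²=758.97)
P7 → Upper (d²=11354.60)
P8 → Lower (d²=180.52)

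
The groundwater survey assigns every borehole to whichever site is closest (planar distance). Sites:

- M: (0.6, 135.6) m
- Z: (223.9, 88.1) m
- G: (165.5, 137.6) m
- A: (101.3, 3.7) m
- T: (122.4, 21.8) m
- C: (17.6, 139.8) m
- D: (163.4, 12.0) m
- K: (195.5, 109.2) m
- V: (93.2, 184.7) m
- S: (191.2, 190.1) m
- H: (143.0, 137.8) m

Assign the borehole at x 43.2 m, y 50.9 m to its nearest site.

Squared distances to each site:
M: 8988.850; Z: 34036.330; G: 22474.180; A: 5603.450; T: 7119.450; C: 8558.570; D: 15961.250; K: 26594.180; V: 20402.440; S: 41280.640; H: 17511.650.
Minimum at A.

A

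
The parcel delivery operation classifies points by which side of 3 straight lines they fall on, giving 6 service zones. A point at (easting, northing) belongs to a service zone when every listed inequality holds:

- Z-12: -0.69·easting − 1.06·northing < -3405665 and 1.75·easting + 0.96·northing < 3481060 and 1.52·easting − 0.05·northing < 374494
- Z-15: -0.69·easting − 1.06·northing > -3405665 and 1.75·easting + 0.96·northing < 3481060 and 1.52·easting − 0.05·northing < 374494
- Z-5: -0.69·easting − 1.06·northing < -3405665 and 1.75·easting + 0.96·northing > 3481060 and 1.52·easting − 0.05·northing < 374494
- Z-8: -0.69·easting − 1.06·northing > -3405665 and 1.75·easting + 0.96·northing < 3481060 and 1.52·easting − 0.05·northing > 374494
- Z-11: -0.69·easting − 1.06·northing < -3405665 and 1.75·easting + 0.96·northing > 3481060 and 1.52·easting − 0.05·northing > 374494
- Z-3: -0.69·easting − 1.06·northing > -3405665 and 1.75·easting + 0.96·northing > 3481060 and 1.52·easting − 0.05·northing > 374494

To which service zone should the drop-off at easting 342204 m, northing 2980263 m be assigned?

-0.69·342204 − 1.06·2980263 = -3395199.540, which is > -3405665
1.75·342204 + 0.96·2980263 = 3459909.480, which is < 3481060
1.52·342204 − 0.05·2980263 = 371136.930, which is < 374494
This sign pattern matches Z-15.

Z-15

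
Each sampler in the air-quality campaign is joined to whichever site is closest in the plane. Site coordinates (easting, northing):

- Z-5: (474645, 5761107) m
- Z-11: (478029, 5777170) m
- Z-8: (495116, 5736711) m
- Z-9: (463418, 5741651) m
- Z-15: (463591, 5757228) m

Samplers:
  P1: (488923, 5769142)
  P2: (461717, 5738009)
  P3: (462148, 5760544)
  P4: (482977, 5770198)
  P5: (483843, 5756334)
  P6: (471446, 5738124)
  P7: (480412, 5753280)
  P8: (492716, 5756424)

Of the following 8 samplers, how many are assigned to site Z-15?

1

P1 → Z-11
P2 → Z-9
P3 → Z-15
P4 → Z-11
P5 → Z-5
P6 → Z-9
P7 → Z-5
P8 → Z-5
1 of the 8 goes to Z-15.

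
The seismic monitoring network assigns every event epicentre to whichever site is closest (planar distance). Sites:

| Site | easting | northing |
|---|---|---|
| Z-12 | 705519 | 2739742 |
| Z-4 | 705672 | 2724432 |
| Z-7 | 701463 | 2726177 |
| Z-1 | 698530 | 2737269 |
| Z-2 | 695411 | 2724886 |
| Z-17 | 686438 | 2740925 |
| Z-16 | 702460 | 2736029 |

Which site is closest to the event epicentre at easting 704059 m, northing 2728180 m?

Squared distances to each site:
Z-12: 135811444.000; Z-4: 16649273.000; Z-7: 10751225.000; Z-1: 113179762.000; Z-2: 85638340.000; Z-17: 472934666.000; Z-16: 64163602.000.
Minimum at Z-7.

Z-7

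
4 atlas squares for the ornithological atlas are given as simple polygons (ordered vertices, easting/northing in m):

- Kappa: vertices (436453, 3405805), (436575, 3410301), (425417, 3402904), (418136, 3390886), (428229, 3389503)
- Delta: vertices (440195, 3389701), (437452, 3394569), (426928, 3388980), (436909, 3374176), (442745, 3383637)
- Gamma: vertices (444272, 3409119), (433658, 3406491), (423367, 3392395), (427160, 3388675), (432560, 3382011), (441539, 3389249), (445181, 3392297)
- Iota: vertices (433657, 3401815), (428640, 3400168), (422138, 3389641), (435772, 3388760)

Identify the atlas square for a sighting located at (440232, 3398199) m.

Gamma

Cast a ray rightward from (440232, 3398199). For each polygon, the edges (by vertex number in listed order) whose endpoints lie on opposite sides of northing = 3398199, where each meets that height, and whether that is right or left of the point:
Kappa: 3–4 at easting≈422566.5 (left), 5–1 at easting≈432615.9 (left) → 0 crossings.
Delta: no edge straddles that height → 0 crossings.
Gamma: 2–3 at easting≈427604.3 (left), 7–1 at easting≈444862.1 (right) → 1 crossing.
Iota: 2–3 at easting≈427423.8 (left), 4–1 at easting≈434242.8 (left) → 0 crossings.
Only Gamma has an odd count, so the point is inside Gamma.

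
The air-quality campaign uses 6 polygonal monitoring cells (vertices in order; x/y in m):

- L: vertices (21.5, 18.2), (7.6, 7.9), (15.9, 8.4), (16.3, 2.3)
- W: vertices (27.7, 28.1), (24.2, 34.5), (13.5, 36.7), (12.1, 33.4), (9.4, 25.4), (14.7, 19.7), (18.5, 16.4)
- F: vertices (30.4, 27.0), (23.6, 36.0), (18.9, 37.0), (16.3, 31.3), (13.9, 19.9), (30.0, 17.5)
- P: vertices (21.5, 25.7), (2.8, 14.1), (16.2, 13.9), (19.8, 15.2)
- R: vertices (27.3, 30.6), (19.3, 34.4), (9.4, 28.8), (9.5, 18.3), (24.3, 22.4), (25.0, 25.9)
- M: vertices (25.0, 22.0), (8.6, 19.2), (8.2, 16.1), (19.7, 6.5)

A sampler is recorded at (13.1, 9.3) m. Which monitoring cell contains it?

L

Cast a ray rightward from (13.1, 9.3). For each polygon, the edges (by vertex number in listed order) whose endpoints lie on opposite sides of y = 9.3, where each meets that height, and whether that is right or left of the point:
L: 1–2 at x≈9.49 (left), 4–1 at x≈18.59 (right) → 1 crossing.
W: no edge straddles that height → 0 crossings.
F: no edge straddles that height → 0 crossings.
P: no edge straddles that height → 0 crossings.
R: no edge straddles that height → 0 crossings.
M: 3–4 at x≈16.35 (right), 4–1 at x≈20.66 (right) → 2 crossings.
Only L has an odd count, so the point is inside L.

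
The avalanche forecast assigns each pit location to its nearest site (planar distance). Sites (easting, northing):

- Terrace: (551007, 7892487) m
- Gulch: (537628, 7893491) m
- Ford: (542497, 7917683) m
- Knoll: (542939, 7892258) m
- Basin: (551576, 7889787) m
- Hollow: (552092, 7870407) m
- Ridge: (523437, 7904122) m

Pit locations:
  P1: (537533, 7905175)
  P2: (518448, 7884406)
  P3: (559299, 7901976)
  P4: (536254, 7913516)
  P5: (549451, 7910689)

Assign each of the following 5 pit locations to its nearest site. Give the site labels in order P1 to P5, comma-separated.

P1 → Gulch (d²=136524881.00)
P2 → Ridge (d²=413610777.00)
P3 → Terrace (d²=158798385.00)
P4 → Ford (d²=56338938.00)
P5 → Ford (d²=97274152.00)

Gulch, Ridge, Terrace, Ford, Ford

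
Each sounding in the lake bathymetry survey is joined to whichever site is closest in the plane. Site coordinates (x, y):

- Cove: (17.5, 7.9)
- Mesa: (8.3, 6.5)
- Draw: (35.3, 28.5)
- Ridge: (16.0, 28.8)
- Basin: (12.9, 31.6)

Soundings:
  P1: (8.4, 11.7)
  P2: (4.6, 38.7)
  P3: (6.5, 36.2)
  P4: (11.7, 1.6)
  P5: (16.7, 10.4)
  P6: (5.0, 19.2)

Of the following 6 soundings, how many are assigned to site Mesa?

P1 → Mesa
P2 → Basin
P3 → Basin
P4 → Mesa
P5 → Cove
P6 → Mesa
3 of the 6 go to Mesa.

3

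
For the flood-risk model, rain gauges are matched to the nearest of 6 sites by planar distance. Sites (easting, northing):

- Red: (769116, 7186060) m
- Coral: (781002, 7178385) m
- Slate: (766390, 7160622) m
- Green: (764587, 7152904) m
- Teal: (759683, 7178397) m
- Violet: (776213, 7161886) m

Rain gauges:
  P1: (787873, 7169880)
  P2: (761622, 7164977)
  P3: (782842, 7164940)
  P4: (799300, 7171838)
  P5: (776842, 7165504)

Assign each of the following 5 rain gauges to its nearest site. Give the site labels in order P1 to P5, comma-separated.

Coral, Slate, Violet, Coral, Violet

P1 → Coral (d²=119545666.00)
P2 → Slate (d²=41699849.00)
P3 → Violet (d²=53270557.00)
P4 → Coral (d²=377680013.00)
P5 → Violet (d²=13485565.00)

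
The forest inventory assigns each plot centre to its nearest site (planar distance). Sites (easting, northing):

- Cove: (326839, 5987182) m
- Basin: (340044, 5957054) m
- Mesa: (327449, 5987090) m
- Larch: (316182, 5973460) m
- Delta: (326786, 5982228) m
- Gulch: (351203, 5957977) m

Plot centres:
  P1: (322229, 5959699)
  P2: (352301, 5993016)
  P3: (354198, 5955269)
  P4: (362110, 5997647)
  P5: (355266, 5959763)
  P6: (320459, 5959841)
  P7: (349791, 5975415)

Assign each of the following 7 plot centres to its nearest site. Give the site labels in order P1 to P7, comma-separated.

P1 → Larch (d²=225931330.00)
P2 → Mesa (d²=652739380.00)
P3 → Gulch (d²=16303289.00)
P4 → Mesa (d²=1312835170.00)
P5 → Gulch (d²=19697765.00)
P6 → Larch (d²=203769890.00)
P7 → Gulch (d²=306077588.00)

Larch, Mesa, Gulch, Mesa, Gulch, Larch, Gulch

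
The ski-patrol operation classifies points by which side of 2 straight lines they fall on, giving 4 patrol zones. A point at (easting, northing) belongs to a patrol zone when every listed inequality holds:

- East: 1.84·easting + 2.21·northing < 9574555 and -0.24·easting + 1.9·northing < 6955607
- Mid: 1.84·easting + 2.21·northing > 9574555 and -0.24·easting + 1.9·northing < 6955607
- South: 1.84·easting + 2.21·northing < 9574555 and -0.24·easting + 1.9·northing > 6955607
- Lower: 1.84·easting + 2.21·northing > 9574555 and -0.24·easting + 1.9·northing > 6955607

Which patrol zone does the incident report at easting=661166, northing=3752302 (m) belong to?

South

1.84·661166 + 2.21·3752302 = 9509132.860, which is < 9574555
-0.24·661166 + 1.9·3752302 = 6970693.960, which is > 6955607
This sign pattern matches South.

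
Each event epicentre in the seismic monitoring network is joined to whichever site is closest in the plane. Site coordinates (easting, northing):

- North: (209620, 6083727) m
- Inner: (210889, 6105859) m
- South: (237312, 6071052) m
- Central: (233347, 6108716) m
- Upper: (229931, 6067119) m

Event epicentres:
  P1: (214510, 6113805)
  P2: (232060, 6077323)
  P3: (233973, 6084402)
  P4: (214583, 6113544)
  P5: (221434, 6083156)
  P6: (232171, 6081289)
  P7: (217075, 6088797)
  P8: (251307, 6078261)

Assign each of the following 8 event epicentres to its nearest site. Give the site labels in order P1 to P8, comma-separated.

Inner, South, South, Inner, North, South, North, South

P1 → Inner (d²=76250557.00)
P2 → South (d²=66908945.00)
P3 → South (d²=189371421.00)
P4 → Inner (d²=72704861.00)
P5 → North (d²=139896637.00)
P6 → South (d²=131226050.00)
P7 → North (d²=81281925.00)
P8 → South (d²=247829706.00)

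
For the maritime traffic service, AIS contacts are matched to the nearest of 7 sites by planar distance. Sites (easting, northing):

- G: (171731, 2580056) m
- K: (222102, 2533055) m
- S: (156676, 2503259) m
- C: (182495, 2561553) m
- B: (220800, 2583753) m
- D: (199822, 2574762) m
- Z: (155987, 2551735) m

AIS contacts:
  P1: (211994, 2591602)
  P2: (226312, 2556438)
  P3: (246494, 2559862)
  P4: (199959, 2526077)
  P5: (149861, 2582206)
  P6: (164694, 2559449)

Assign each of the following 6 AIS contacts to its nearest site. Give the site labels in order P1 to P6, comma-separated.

B, K, B, K, G, Z

P1 → B (d²=139152437.00)
P2 → K (d²=564488789.00)
P3 → B (d²=1230961517.00)
P4 → K (d²=539004933.00)
P5 → G (d²=482919400.00)
P6 → Z (d²=135317645.00)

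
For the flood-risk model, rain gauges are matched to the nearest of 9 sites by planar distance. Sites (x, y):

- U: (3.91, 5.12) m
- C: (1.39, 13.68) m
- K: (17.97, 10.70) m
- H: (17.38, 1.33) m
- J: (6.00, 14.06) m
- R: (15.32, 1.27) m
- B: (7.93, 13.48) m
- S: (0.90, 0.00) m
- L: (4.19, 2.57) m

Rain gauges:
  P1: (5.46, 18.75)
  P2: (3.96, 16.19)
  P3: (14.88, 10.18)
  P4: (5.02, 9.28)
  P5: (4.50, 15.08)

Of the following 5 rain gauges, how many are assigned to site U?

P1 → J
P2 → J
P3 → K
P4 → U
P5 → J
1 of the 5 goes to U.

1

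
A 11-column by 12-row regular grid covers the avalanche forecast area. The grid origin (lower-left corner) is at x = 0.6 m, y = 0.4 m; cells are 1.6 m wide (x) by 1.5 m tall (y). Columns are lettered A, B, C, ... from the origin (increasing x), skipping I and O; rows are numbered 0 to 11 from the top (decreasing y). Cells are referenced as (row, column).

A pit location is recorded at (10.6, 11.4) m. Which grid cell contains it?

Column index: ⌊(10.6 − 0.6) / 1.6⌋ = ⌊6.250⌋ = 6 → column G
Row offset from origin: ⌊(11.4 − 0.4) / 1.5⌋ = ⌊7.333⌋ = 7 → row 4 (counted from top)

(4, G)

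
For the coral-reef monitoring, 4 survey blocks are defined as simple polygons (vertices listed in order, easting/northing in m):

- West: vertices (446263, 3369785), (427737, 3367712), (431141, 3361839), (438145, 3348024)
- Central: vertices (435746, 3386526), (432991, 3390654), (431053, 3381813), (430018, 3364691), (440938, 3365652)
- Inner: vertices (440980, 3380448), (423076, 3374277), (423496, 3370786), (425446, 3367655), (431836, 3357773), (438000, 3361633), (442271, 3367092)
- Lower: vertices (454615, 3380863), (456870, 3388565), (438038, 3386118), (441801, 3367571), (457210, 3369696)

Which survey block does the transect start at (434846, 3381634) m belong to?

Central

Cast a ray rightward from (434846, 3381634). For each polygon, the edges (by vertex number in listed order) whose endpoints lie on opposite sides of northing = 3381634, where each meets that height, and whether that is right or left of the point:
West: no edge straddles that height → 0 crossings.
Central: 3–4 at easting≈431042.2 (left), 5–1 at easting≈436962.8 (right) → 1 crossing.
Inner: no edge straddles that height → 0 crossings.
Lower: 1–2 at easting≈454840.7 (right), 3–4 at easting≈438947.8 (right) → 2 crossings.
Only Central has an odd count, so the point is inside Central.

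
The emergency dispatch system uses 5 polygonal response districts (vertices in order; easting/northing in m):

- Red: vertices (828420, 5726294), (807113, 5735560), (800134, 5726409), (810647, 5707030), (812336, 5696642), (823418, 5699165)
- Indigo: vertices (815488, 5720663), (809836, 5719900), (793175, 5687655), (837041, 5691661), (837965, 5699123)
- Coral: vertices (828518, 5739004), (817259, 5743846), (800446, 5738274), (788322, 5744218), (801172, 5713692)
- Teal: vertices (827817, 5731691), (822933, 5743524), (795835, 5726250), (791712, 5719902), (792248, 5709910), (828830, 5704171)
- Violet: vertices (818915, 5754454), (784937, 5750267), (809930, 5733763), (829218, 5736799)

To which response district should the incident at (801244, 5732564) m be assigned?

Coral

Cast a ray rightward from (801244, 5732564). For each polygon, the edges (by vertex number in listed order) whose endpoints lie on opposite sides of northing = 5732564, where each meets that height, and whether that is right or left of the point:
Red: 1–2 at easting≈814002.2 (right), 2–3 at easting≈804828.1 (right) → 2 crossings.
Indigo: no edge straddles that height → 0 crossings.
Coral: 4–5 at easting≈793227.8 (left), 5–1 at easting≈821560.5 (right) → 1 crossing.
Teal: 1–2 at easting≈827456.7 (right), 2–3 at easting≈805739.9 (right) → 2 crossings.
Violet: no edge straddles that height → 0 crossings.
Only Coral has an odd count, so the point is inside Coral.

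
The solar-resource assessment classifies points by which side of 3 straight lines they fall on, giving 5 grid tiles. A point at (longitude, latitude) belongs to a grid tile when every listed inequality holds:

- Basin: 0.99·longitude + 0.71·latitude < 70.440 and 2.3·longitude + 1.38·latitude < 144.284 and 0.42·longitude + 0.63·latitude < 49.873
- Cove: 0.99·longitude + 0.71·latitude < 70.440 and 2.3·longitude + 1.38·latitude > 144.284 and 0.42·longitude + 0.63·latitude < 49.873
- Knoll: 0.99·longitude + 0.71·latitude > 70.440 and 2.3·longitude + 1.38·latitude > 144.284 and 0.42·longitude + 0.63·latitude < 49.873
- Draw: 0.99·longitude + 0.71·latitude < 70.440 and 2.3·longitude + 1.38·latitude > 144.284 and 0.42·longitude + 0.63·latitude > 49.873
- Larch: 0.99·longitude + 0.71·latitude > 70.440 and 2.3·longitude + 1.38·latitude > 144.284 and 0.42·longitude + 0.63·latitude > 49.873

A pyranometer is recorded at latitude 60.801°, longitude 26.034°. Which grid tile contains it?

0.99·26.034 + 0.71·60.801 = 68.942, which is < 70.440
2.3·26.034 + 1.38·60.801 = 143.784, which is < 144.284
0.42·26.034 + 0.63·60.801 = 49.239, which is < 49.873
This sign pattern matches Basin.

Basin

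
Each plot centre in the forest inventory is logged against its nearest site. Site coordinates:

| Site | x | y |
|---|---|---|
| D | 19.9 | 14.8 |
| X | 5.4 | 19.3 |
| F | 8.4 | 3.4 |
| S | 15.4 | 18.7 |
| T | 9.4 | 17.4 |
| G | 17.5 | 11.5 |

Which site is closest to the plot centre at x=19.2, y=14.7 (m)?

Squared distances to each site:
D: 0.500; X: 211.600; F: 244.330; S: 30.440; T: 103.330; G: 13.130.
Minimum at D.

D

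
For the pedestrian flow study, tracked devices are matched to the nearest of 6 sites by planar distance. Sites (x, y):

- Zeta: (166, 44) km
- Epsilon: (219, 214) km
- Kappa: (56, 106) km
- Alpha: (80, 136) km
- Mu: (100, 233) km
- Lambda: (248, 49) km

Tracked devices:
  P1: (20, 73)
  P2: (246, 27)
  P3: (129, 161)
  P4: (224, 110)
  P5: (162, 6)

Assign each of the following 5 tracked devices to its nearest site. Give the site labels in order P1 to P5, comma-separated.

Kappa, Lambda, Alpha, Lambda, Zeta

P1 → Kappa (d²=2385.00)
P2 → Lambda (d²=488.00)
P3 → Alpha (d²=3026.00)
P4 → Lambda (d²=4297.00)
P5 → Zeta (d²=1460.00)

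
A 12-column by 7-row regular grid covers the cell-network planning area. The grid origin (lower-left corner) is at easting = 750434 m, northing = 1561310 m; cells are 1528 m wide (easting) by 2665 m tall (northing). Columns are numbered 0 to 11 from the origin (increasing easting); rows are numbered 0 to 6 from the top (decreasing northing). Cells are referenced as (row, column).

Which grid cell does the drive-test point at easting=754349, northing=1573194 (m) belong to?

Column index: ⌊(754349 − 750434) / 1528⌋ = ⌊2.562⌋ = 2
Row offset from origin: ⌊(1573194 − 1561310) / 2665⌋ = ⌊4.459⌋ = 4 → row 2 (counted from top)

(2, 2)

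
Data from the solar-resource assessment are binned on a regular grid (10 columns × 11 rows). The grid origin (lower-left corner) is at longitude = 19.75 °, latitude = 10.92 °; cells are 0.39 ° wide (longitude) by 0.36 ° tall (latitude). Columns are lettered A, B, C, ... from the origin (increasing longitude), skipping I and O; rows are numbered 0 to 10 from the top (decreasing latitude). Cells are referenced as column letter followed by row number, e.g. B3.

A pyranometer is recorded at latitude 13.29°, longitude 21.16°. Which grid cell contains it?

D4

Column index: ⌊(21.16 − 19.75) / 0.39⌋ = ⌊3.615⌋ = 3 → column D
Row offset from origin: ⌊(13.29 − 10.92) / 0.36⌋ = ⌊6.583⌋ = 6 → row 4 (counted from top)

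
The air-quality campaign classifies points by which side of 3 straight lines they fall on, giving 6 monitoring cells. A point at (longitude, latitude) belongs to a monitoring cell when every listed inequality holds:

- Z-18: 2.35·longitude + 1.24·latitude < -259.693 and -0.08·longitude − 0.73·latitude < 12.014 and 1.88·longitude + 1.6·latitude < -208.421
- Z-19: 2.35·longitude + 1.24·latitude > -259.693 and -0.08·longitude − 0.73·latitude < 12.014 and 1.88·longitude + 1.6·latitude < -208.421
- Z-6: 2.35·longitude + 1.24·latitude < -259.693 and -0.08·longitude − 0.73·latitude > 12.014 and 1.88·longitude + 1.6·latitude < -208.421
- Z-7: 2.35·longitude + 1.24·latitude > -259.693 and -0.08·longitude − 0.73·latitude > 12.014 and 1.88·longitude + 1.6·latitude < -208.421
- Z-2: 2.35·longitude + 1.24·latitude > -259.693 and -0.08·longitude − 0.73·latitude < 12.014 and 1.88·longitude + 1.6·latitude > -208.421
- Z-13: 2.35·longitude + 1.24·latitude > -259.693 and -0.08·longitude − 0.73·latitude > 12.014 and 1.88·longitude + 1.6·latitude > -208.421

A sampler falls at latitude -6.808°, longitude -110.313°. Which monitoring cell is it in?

2.35·-110.313 + 1.24·-6.808 = -267.677, which is < -259.693
-0.08·-110.313 − 0.73·-6.808 = 13.795, which is > 12.014
1.88·-110.313 + 1.6·-6.808 = -218.281, which is < -208.421
This sign pattern matches Z-6.

Z-6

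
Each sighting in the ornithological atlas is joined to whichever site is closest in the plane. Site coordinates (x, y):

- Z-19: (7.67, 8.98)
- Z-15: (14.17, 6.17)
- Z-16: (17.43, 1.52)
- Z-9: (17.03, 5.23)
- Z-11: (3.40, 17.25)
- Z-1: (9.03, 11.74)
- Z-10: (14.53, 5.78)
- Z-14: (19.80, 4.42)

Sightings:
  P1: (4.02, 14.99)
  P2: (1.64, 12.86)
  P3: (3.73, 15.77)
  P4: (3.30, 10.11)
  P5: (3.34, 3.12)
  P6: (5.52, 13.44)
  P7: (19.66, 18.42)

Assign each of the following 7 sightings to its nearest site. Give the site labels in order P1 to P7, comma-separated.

Z-11, Z-11, Z-11, Z-19, Z-19, Z-1, Z-1

P1 → Z-11 (d²=5.49)
P2 → Z-11 (d²=22.37)
P3 → Z-11 (d²=2.30)
P4 → Z-19 (d²=20.37)
P5 → Z-19 (d²=53.09)
P6 → Z-1 (d²=15.21)
P7 → Z-1 (d²=157.62)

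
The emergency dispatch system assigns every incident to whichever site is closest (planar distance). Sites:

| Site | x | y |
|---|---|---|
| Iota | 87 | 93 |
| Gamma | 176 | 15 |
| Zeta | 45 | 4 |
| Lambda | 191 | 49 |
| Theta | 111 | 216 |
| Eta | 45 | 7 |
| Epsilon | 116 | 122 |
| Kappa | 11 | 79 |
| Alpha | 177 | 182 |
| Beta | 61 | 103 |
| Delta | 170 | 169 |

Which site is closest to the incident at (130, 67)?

Iota

Squared distances to each site:
Iota: 2525.000; Gamma: 4820.000; Zeta: 11194.000; Lambda: 4045.000; Theta: 22562.000; Eta: 10825.000; Epsilon: 3221.000; Kappa: 14305.000; Alpha: 15434.000; Beta: 6057.000; Delta: 12004.000.
Minimum at Iota.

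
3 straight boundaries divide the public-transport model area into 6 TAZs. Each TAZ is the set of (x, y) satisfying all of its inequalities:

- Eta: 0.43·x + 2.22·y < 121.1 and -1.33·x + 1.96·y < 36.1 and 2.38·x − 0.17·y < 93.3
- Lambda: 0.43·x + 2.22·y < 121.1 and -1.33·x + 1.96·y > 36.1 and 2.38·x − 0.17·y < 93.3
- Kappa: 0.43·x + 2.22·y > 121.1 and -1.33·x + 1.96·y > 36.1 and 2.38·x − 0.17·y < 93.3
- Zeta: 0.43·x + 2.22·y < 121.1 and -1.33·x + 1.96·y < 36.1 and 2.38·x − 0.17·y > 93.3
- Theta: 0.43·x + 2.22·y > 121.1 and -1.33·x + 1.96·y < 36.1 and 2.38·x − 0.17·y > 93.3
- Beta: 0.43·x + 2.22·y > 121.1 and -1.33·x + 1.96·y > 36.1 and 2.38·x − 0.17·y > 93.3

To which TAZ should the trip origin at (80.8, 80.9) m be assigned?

Beta

0.43·80.8 + 2.22·80.9 = 214.342, which is > 121.1
-1.33·80.8 + 1.96·80.9 = 51.100, which is > 36.1
2.38·80.8 − 0.17·80.9 = 178.551, which is > 93.3
This sign pattern matches Beta.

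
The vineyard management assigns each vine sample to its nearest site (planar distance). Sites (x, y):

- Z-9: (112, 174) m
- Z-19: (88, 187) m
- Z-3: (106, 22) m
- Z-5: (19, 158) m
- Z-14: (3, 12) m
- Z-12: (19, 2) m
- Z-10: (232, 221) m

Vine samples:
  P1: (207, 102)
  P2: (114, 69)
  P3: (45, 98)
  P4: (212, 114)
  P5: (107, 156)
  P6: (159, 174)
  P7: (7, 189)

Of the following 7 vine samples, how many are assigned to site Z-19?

0

P1 → Z-9
P2 → Z-3
P3 → Z-5
P4 → Z-10
P5 → Z-9
P6 → Z-9
P7 → Z-5
0 of the 7 go to Z-19.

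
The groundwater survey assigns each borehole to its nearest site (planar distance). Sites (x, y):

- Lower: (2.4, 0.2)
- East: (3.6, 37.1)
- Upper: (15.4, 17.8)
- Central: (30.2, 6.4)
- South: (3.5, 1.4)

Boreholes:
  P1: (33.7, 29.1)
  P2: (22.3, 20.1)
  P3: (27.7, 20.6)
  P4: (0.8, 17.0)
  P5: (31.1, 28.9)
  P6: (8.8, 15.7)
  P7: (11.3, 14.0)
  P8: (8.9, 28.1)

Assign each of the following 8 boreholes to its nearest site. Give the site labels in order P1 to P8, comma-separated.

Upper, Upper, Upper, Upper, Upper, Upper, Upper, East

P1 → Upper (d²=462.58)
P2 → Upper (d²=52.90)
P3 → Upper (d²=159.13)
P4 → Upper (d²=213.80)
P5 → Upper (d²=369.70)
P6 → Upper (d²=47.97)
P7 → Upper (d²=31.25)
P8 → East (d²=109.09)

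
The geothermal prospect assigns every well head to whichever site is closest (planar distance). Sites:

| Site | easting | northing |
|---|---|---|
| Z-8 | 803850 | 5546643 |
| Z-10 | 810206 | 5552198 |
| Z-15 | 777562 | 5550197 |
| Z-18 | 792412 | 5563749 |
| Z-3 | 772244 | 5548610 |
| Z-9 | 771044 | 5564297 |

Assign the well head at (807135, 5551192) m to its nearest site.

Z-10

Squared distances to each site:
Z-8: 31484626.000; Z-10: 10443077.000; Z-15: 875552354.000; Z-18: 374444978.000; Z-3: 1224048605.000; Z-9: 1474301306.000.
Minimum at Z-10.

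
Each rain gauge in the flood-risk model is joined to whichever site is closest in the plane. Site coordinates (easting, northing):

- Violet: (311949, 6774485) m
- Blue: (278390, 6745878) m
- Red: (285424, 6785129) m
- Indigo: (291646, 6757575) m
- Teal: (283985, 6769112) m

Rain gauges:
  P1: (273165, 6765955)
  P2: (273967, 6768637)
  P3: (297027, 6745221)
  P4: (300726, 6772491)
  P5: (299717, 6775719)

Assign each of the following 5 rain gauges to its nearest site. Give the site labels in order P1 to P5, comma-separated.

P1 → Teal (d²=127039049.00)
P2 → Teal (d²=100585949.00)
P3 → Indigo (d²=181576477.00)
P4 → Violet (d²=129931765.00)
P5 → Violet (d²=151144580.00)

Teal, Teal, Indigo, Violet, Violet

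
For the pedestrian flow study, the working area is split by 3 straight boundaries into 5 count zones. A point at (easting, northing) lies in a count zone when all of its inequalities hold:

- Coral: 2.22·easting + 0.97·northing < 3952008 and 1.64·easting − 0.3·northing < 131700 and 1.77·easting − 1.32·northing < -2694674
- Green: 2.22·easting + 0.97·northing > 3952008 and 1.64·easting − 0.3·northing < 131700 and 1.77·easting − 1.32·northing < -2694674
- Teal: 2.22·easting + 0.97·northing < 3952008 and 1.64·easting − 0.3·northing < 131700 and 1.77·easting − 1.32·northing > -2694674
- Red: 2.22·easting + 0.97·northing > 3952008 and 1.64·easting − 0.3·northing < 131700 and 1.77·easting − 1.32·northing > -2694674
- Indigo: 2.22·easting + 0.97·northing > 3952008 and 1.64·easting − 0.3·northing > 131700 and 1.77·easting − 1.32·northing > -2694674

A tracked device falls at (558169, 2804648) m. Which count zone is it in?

Green

2.22·558169 + 0.97·2804648 = 3959643.740, which is > 3952008
1.64·558169 − 0.3·2804648 = 74002.760, which is < 131700
1.77·558169 − 1.32·2804648 = -2714176.230, which is < -2694674
This sign pattern matches Green.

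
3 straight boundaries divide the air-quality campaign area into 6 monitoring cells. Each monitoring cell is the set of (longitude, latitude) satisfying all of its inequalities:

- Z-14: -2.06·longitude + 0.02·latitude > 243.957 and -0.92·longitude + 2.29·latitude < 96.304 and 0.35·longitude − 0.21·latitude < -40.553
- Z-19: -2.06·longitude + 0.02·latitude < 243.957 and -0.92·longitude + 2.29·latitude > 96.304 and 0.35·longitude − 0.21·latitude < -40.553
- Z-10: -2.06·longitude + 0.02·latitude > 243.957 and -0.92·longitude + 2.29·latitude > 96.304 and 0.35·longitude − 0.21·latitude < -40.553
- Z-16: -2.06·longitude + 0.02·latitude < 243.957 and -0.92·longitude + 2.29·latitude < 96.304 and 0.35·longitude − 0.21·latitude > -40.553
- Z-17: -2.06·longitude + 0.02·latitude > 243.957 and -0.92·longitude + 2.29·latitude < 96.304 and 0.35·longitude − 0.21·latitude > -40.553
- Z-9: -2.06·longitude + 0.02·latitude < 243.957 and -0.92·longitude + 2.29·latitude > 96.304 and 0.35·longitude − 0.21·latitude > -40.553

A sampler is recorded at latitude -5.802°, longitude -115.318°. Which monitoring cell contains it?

Z-16

-2.06·-115.318 + 0.02·-5.802 = 237.439, which is < 243.957
-0.92·-115.318 + 2.29·-5.802 = 92.806, which is < 96.304
0.35·-115.318 − 0.21·-5.802 = -39.143, which is > -40.553
This sign pattern matches Z-16.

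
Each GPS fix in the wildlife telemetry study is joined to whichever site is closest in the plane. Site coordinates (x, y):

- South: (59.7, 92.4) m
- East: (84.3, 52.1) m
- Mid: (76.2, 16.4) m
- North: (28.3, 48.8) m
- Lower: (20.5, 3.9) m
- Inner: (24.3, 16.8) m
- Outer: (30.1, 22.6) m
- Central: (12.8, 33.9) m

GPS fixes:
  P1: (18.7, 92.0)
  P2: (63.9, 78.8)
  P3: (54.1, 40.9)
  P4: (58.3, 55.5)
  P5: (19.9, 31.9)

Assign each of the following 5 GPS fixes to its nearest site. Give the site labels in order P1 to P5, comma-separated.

South, South, North, East, Central

P1 → South (d²=1681.16)
P2 → South (d²=202.60)
P3 → North (d²=728.05)
P4 → East (d²=687.56)
P5 → Central (d²=54.41)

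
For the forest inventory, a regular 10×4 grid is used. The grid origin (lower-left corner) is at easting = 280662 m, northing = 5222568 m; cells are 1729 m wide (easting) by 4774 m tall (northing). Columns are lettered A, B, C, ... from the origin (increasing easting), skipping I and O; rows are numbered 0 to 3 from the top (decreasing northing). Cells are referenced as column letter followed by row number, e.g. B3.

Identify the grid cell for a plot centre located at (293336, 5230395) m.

Column index: ⌊(293336 − 280662) / 1729⌋ = ⌊7.330⌋ = 7 → column H
Row offset from origin: ⌊(5230395 − 5222568) / 4774⌋ = ⌊1.640⌋ = 1 → row 2 (counted from top)

H2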